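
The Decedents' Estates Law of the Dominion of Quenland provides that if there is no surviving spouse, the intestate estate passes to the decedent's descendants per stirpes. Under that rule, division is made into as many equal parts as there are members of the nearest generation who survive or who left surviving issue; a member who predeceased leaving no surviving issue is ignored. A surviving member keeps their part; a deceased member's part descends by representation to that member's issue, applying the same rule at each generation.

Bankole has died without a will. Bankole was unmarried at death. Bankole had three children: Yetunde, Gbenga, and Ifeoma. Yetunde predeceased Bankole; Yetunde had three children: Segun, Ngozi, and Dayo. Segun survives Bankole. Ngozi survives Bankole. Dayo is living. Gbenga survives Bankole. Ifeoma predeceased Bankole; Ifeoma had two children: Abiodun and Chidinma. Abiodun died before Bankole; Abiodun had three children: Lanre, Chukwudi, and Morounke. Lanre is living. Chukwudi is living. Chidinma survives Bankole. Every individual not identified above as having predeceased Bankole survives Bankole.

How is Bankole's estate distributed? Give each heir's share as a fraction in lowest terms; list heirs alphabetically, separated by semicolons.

There is no surviving spouse, so the entire estate passes to Bankole's descendants per stirpes.
The estate is divided into 3 equal shares of 1/3 among Yetunde, Gbenga, Ifeoma.
Yetunde predeceased; the 1/3 allotted to Yetunde's branch passes to Yetunde's issue by representation.
The 1/3 is divided into 3 equal shares of 1/9 among Segun, Ngozi, Dayo.
Segun is living and takes 1/9.
Ngozi is living and takes 1/9.
Dayo is living and takes 1/9.
Gbenga is living and takes 1/3.
Ifeoma predeceased; the 1/3 allotted to Ifeoma's branch passes to Ifeoma's issue by representation.
The 1/3 is divided into 2 equal shares of 1/6 among Abiodun, Chidinma.
Abiodun predeceased; the 1/6 allotted to Abiodun's branch passes to Abiodun's issue by representation.
The 1/6 is divided into 3 equal shares of 1/18 among Lanre, Chukwudi, Morounke.
Lanre is living and takes 1/18.
Chukwudi is living and takes 1/18.
Morounke is living and takes 1/18.
Chidinma is living and takes 1/6.

Chidinma 1/6; Chukwudi 1/18; Dayo 1/9; Gbenga 1/3; Lanre 1/18; Morounke 1/18; Ngozi 1/9; Segun 1/9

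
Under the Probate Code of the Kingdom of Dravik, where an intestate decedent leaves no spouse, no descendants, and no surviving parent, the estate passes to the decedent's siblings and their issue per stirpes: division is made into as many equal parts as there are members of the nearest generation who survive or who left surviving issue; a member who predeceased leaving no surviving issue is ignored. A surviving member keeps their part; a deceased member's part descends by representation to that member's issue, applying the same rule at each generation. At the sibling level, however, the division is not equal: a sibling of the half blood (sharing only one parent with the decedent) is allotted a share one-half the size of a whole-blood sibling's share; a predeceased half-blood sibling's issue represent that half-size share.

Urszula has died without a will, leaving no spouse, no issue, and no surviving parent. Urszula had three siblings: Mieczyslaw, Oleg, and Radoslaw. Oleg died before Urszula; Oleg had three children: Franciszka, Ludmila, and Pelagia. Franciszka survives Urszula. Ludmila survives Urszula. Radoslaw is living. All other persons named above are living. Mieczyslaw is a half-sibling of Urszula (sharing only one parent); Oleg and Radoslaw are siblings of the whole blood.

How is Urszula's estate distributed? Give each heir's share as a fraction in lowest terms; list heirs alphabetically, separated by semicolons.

No spouse, descendants, or parent survives, so the estate passes to Urszula's siblings per stirpes.
Half-blood siblings count for one-half the weight of whole-blood siblings at the initial division.
Dividing 1 in proportion to weights (total weight 5/2): Mieczyslaw (weight 1/2) → 1/5; Oleg (weight 1) → 2/5; Radoslaw (weight 1) → 2/5.
Mieczyslaw is living and takes 1/5.
Oleg predeceased; the 2/5 allotted to Oleg's branch passes to Oleg's issue by representation.
The 2/5 is divided into 3 equal shares of 2/15 among Franciszka, Ludmila, Pelagia.
Franciszka is living and takes 2/15.
Ludmila is living and takes 2/15.
Pelagia is living and takes 2/15.
Radoslaw is living and takes 2/5.

Franciszka 2/15; Ludmila 2/15; Mieczyslaw 1/5; Pelagia 2/15; Radoslaw 2/5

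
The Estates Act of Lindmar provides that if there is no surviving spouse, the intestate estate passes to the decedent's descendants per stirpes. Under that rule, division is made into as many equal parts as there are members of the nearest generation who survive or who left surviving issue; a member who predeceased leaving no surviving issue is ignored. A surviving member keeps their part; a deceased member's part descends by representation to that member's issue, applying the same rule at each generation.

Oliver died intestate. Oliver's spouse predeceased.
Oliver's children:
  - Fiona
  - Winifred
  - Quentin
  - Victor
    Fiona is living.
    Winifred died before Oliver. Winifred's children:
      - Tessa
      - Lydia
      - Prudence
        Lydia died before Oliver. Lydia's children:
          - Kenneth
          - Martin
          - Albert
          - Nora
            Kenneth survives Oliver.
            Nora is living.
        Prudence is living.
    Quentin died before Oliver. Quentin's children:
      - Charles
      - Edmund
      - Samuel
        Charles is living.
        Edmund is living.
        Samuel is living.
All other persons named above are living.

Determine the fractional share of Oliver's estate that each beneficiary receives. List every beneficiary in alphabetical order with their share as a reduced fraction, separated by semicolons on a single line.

Albert 1/48; Charles 1/12; Edmund 1/12; Fiona 1/4; Kenneth 1/48; Martin 1/48; Nora 1/48; Prudence 1/12; Samuel 1/12; Tessa 1/12; Victor 1/4

There is no surviving spouse, so the entire estate passes to Oliver's descendants per stirpes.
The estate is divided into 4 equal shares of 1/4 among Fiona, Winifred, Quentin, Victor.
Fiona is living and takes 1/4.
Winifred predeceased; the 1/4 allotted to Winifred's branch passes to Winifred's issue by representation.
The 1/4 is divided into 3 equal shares of 1/12 among Tessa, Lydia, Prudence.
Tessa is living and takes 1/12.
Lydia predeceased; the 1/12 allotted to Lydia's branch passes to Lydia's issue by representation.
The 1/12 is divided into 4 equal shares of 1/48 among Kenneth, Martin, Albert, Nora.
Kenneth is living and takes 1/48.
Martin is living and takes 1/48.
Albert is living and takes 1/48.
Nora is living and takes 1/48.
Prudence is living and takes 1/12.
Quentin predeceased; the 1/4 allotted to Quentin's branch passes to Quentin's issue by representation.
The 1/4 is divided into 3 equal shares of 1/12 among Charles, Edmund, Samuel.
Charles is living and takes 1/12.
Edmund is living and takes 1/12.
Samuel is living and takes 1/12.
Victor is living and takes 1/4.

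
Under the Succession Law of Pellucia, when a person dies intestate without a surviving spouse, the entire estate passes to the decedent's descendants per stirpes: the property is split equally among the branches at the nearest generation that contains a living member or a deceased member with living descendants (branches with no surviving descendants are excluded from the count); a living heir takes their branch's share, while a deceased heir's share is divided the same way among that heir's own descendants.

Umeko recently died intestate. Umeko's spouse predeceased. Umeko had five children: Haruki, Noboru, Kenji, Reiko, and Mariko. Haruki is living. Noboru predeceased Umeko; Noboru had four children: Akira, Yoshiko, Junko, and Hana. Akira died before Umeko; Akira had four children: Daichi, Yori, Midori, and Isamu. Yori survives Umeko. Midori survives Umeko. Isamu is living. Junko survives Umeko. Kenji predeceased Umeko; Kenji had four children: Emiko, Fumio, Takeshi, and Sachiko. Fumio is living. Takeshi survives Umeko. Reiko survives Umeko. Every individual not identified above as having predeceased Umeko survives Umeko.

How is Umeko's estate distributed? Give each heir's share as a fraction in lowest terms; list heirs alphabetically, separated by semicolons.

Daichi 1/80; Emiko 1/20; Fumio 1/20; Hana 1/20; Haruki 1/5; Isamu 1/80; Junko 1/20; Mariko 1/5; Midori 1/80; Reiko 1/5; Sachiko 1/20; Takeshi 1/20; Yori 1/80; Yoshiko 1/20

There is no surviving spouse, so the entire estate passes to Umeko's descendants per stirpes.
The estate is divided into 5 equal shares of 1/5 among Haruki, Noboru, Kenji, Reiko, Mariko.
Haruki is living and takes 1/5.
Noboru predeceased; the 1/5 allotted to Noboru's branch passes to Noboru's issue by representation.
The 1/5 is divided into 4 equal shares of 1/20 among Akira, Yoshiko, Junko, Hana.
Akira predeceased; the 1/20 allotted to Akira's branch passes to Akira's issue by representation.
The 1/20 is divided into 4 equal shares of 1/80 among Daichi, Yori, Midori, Isamu.
Daichi is living and takes 1/80.
Yori is living and takes 1/80.
Midori is living and takes 1/80.
Isamu is living and takes 1/80.
Yoshiko is living and takes 1/20.
Junko is living and takes 1/20.
Hana is living and takes 1/20.
Kenji predeceased; the 1/5 allotted to Kenji's branch passes to Kenji's issue by representation.
The 1/5 is divided into 4 equal shares of 1/20 among Emiko, Fumio, Takeshi, Sachiko.
Emiko is living and takes 1/20.
Fumio is living and takes 1/20.
Takeshi is living and takes 1/20.
Sachiko is living and takes 1/20.
Reiko is living and takes 1/5.
Mariko is living and takes 1/5.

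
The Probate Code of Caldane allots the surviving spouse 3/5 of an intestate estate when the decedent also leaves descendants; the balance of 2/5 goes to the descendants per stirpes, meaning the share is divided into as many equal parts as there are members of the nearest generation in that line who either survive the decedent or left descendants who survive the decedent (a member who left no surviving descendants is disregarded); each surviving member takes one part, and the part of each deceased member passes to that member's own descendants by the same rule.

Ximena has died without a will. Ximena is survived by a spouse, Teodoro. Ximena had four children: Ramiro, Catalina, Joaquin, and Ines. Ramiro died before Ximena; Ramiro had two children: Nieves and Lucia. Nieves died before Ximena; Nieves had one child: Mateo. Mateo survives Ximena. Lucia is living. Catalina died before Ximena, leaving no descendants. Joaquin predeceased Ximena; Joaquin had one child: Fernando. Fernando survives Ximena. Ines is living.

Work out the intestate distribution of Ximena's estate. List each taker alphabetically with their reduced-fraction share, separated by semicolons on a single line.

Fernando 2/15; Ines 2/15; Lucia 1/15; Mateo 1/15; Teodoro 3/5

Teodoro, as surviving spouse, takes 3/5.
The remaining 2/5 passes to Ximena's descendants per stirpes.
Catalina left no surviving issue, so that branch lapses and is disregarded.
The 2/5 is divided into 3 equal shares of 2/15 among Ramiro, Joaquin, Ines.
Ramiro predeceased; the 2/15 allotted to Ramiro's branch passes to Ramiro's issue by representation.
The 2/15 is divided into 2 equal shares of 1/15 among Nieves, Lucia.
Nieves predeceased; the 1/15 allotted to Nieves's branch passes to Nieves's issue by representation.
Mateo is the sole taker at this level and receives the full 1/15.
Lucia is living and takes 1/15.
Joaquin predeceased; the 2/15 allotted to Joaquin's branch passes to Joaquin's issue by representation.
Fernando is the sole taker at this level and receives the full 2/15.
Ines is living and takes 2/15.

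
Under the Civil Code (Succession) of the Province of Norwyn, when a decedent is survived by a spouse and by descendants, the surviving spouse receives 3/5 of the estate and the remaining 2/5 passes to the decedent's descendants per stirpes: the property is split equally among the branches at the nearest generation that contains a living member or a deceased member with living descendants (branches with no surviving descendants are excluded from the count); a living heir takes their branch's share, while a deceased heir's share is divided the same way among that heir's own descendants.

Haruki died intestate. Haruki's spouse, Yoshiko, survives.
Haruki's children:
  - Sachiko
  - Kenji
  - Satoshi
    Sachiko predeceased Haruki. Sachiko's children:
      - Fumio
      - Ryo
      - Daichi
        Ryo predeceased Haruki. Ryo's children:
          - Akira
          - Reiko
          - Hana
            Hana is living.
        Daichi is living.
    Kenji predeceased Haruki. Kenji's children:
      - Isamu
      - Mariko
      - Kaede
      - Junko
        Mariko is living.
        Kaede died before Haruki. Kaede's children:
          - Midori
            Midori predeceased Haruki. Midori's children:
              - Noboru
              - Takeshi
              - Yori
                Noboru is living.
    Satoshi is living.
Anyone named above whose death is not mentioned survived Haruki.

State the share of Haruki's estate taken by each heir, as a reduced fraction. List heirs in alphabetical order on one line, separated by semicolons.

Akira 2/135; Daichi 2/45; Fumio 2/45; Hana 2/135; Isamu 1/30; Junko 1/30; Mariko 1/30; Noboru 1/90; Reiko 2/135; Satoshi 2/15; Takeshi 1/90; Yori 1/90; Yoshiko 3/5

Yoshiko, as surviving spouse, takes 3/5.
The remaining 2/5 passes to Haruki's descendants per stirpes.
The 2/5 is divided into 3 equal shares of 2/15 among Sachiko, Kenji, Satoshi.
Sachiko predeceased; the 2/15 allotted to Sachiko's branch passes to Sachiko's issue by representation.
The 2/15 is divided into 3 equal shares of 2/45 among Fumio, Ryo, Daichi.
Fumio is living and takes 2/45.
Ryo predeceased; the 2/45 allotted to Ryo's branch passes to Ryo's issue by representation.
The 2/45 is divided into 3 equal shares of 2/135 among Akira, Reiko, Hana.
Akira is living and takes 2/135.
Reiko is living and takes 2/135.
Hana is living and takes 2/135.
Daichi is living and takes 2/45.
Kenji predeceased; the 2/15 allotted to Kenji's branch passes to Kenji's issue by representation.
The 2/15 is divided into 4 equal shares of 1/30 among Isamu, Mariko, Kaede, Junko.
Isamu is living and takes 1/30.
Mariko is living and takes 1/30.
Kaede predeceased; the 1/30 allotted to Kaede's branch passes to Kaede's issue by representation.
Midori's line is the sole branch at this level, so the full 1/30 passes to Midori's issue by representation.
The 1/30 is divided into 3 equal shares of 1/90 among Noboru, Takeshi, Yori.
Noboru is living and takes 1/90.
Takeshi is living and takes 1/90.
Yori is living and takes 1/90.
Junko is living and takes 1/30.
Satoshi is living and takes 2/15.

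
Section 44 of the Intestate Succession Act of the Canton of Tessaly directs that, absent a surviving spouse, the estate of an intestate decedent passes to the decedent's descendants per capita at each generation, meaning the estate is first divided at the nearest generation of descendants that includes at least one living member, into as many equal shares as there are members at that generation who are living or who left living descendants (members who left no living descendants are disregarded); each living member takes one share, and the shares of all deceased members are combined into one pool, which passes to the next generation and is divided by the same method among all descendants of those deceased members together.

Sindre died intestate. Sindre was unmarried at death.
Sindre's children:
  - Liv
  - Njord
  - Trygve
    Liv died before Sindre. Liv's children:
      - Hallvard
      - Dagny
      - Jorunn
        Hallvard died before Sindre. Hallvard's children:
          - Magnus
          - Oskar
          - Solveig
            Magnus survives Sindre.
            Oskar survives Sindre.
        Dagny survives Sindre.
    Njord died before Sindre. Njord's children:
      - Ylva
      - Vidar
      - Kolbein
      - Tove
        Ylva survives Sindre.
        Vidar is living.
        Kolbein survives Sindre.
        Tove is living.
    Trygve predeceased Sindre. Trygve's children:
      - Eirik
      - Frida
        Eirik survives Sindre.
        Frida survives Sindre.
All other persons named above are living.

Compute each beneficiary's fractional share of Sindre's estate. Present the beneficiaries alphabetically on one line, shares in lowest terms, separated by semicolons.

Dagny 1/9; Eirik 1/9; Frida 1/9; Jorunn 1/9; Kolbein 1/9; Magnus 1/27; Oskar 1/27; Solveig 1/27; Tove 1/9; Vidar 1/9; Ylva 1/9

There is no surviving spouse, so the entire estate passes to Sindre's descendants per capita at each generation.
No one at generation 1 (Liv, Njord, Trygve) is living; moving to the next generation.
At generation 2 (Hallvard, Dagny, Jorunn, Ylva, Vidar, Kolbein, Tove, Eirik, Frida) there are 9 shares of (1)/9 = 1/9 each.
Living: Dagny, Jorunn, Ylva, Vidar, Kolbein, Tove, Eirik, and Frida — each takes 1/9.
Deceased: Hallvard. That 1/9 share is carried to generation 3.
At generation 3 (Magnus, Oskar, Solveig) there are 3 shares of (1/9)/3 = 1/27 each.
Living: Magnus, Oskar, and Solveig — each takes 1/27.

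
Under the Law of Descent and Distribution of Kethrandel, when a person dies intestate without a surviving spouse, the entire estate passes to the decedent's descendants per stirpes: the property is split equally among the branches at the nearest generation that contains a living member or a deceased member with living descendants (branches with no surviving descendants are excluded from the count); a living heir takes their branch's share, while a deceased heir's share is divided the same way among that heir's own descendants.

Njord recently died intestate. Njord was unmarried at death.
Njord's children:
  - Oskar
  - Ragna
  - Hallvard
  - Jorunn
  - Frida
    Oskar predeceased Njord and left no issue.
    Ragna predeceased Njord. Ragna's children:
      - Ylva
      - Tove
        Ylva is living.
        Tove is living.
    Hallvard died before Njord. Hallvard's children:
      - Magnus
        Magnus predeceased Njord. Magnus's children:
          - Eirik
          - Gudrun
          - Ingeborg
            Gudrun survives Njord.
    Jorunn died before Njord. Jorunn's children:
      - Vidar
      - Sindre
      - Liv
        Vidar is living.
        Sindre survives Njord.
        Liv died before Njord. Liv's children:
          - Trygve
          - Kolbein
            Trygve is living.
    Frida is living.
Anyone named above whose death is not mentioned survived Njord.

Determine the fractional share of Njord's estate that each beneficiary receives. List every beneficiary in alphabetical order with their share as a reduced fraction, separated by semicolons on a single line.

There is no surviving spouse, so the entire estate passes to Njord's descendants per stirpes.
Oskar left no surviving issue, so that branch lapses and is disregarded.
The estate is divided into 4 equal shares of 1/4 among Ragna, Hallvard, Jorunn, Frida.
Ragna predeceased; the 1/4 allotted to Ragna's branch passes to Ragna's issue by representation.
The 1/4 is divided into 2 equal shares of 1/8 among Ylva, Tove.
Ylva is living and takes 1/8.
Tove is living and takes 1/8.
Hallvard predeceased; the 1/4 allotted to Hallvard's branch passes to Hallvard's issue by representation.
Magnus's line is the sole branch at this level, so the full 1/4 passes to Magnus's issue by representation.
The 1/4 is divided into 3 equal shares of 1/12 among Eirik, Gudrun, Ingeborg.
Eirik is living and takes 1/12.
Gudrun is living and takes 1/12.
Ingeborg is living and takes 1/12.
Jorunn predeceased; the 1/4 allotted to Jorunn's branch passes to Jorunn's issue by representation.
The 1/4 is divided into 3 equal shares of 1/12 among Vidar, Sindre, Liv.
Vidar is living and takes 1/12.
Sindre is living and takes 1/12.
Liv predeceased; the 1/12 allotted to Liv's branch passes to Liv's issue by representation.
The 1/12 is divided into 2 equal shares of 1/24 among Trygve, Kolbein.
Trygve is living and takes 1/24.
Kolbein is living and takes 1/24.
Frida is living and takes 1/4.

Eirik 1/12; Frida 1/4; Gudrun 1/12; Ingeborg 1/12; Kolbein 1/24; Sindre 1/12; Tove 1/8; Trygve 1/24; Vidar 1/12; Ylva 1/8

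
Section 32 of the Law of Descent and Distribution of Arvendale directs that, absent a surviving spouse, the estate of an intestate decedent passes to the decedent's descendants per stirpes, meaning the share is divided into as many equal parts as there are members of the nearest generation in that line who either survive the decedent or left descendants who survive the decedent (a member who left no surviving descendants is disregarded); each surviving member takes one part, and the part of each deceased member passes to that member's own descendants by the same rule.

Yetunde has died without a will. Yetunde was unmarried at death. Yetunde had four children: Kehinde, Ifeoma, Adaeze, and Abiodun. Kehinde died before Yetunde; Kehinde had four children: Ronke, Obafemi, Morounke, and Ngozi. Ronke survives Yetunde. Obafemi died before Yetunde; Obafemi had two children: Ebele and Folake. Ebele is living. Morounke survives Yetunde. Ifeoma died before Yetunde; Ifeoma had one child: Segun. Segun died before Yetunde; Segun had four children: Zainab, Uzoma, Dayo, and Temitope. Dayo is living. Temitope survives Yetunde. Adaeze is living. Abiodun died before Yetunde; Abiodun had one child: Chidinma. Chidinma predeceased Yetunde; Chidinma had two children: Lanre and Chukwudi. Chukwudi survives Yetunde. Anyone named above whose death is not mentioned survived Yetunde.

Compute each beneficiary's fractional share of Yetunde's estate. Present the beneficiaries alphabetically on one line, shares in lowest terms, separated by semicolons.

Adaeze 1/4; Chukwudi 1/8; Dayo 1/16; Ebele 1/32; Folake 1/32; Lanre 1/8; Morounke 1/16; Ngozi 1/16; Ronke 1/16; Temitope 1/16; Uzoma 1/16; Zainab 1/16

There is no surviving spouse, so the entire estate passes to Yetunde's descendants per stirpes.
The estate is divided into 4 equal shares of 1/4 among Kehinde, Ifeoma, Adaeze, Abiodun.
Kehinde predeceased; the 1/4 allotted to Kehinde's branch passes to Kehinde's issue by representation.
The 1/4 is divided into 4 equal shares of 1/16 among Ronke, Obafemi, Morounke, Ngozi.
Ronke is living and takes 1/16.
Obafemi predeceased; the 1/16 allotted to Obafemi's branch passes to Obafemi's issue by representation.
The 1/16 is divided into 2 equal shares of 1/32 among Ebele, Folake.
Ebele is living and takes 1/32.
Folake is living and takes 1/32.
Morounke is living and takes 1/16.
Ngozi is living and takes 1/16.
Ifeoma predeceased; the 1/4 allotted to Ifeoma's branch passes to Ifeoma's issue by representation.
Segun's line is the sole branch at this level, so the full 1/4 passes to Segun's issue by representation.
The 1/4 is divided into 4 equal shares of 1/16 among Zainab, Uzoma, Dayo, Temitope.
Zainab is living and takes 1/16.
Uzoma is living and takes 1/16.
Dayo is living and takes 1/16.
Temitope is living and takes 1/16.
Adaeze is living and takes 1/4.
Abiodun predeceased; the 1/4 allotted to Abiodun's branch passes to Abiodun's issue by representation.
Chidinma's line is the sole branch at this level, so the full 1/4 passes to Chidinma's issue by representation.
The 1/4 is divided into 2 equal shares of 1/8 among Lanre, Chukwudi.
Lanre is living and takes 1/8.
Chukwudi is living and takes 1/8.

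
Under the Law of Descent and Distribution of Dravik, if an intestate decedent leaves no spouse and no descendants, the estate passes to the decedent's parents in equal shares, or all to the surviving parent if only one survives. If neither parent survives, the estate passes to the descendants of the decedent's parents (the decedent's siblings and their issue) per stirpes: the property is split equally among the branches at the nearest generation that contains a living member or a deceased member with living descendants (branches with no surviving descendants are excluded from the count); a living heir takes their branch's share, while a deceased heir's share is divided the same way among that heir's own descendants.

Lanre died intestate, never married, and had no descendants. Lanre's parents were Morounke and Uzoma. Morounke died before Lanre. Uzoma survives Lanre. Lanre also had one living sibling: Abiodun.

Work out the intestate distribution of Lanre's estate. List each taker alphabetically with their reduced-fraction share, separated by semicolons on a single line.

Uzoma 1

Only one parent, Uzoma, survives, so Uzoma takes the entire estate. The siblings take nothing because a surviving parent has priority.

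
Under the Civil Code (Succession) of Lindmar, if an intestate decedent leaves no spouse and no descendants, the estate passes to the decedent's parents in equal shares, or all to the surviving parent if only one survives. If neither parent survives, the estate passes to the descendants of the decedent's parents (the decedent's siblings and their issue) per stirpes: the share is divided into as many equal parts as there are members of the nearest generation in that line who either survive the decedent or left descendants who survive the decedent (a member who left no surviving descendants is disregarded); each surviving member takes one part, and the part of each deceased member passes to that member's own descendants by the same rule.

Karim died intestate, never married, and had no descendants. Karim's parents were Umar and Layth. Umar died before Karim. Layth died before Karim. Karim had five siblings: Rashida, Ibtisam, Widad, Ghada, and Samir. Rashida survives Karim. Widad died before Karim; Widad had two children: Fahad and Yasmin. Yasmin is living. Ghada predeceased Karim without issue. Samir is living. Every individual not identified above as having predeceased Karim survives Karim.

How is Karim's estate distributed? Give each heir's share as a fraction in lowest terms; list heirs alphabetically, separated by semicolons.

Fahad 1/8; Ibtisam 1/4; Rashida 1/4; Samir 1/4; Yasmin 1/8

Neither parent survives and there are no descendants, so the estate passes to Karim's siblings and their issue per stirpes.
Ghada left no surviving issue, so that branch lapses and is disregarded.
The estate is divided into 4 equal shares of 1/4 among Rashida, Ibtisam, Widad, Samir.
Rashida is living and takes 1/4.
Ibtisam is living and takes 1/4.
Widad predeceased; the 1/4 allotted to Widad's branch passes to Widad's issue by representation.
The 1/4 is divided into 2 equal shares of 1/8 among Fahad, Yasmin.
Fahad is living and takes 1/8.
Yasmin is living and takes 1/8.
Samir is living and takes 1/4.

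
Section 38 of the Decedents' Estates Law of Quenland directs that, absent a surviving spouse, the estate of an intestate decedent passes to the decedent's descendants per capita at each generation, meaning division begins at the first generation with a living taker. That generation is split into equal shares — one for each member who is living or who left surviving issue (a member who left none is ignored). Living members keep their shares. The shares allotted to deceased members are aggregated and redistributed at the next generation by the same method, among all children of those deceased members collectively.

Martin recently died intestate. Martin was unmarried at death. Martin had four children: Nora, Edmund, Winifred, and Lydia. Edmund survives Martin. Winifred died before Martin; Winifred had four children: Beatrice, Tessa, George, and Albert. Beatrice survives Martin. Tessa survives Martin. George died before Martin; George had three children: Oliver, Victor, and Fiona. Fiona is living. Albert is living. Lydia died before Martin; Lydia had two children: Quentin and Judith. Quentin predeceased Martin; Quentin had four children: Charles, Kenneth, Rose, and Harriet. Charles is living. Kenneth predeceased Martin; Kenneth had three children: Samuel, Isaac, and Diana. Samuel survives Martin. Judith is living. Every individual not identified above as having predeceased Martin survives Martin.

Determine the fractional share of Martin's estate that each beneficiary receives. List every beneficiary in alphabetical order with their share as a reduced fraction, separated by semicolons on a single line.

There is no surviving spouse, so the entire estate passes to Martin's descendants per capita at each generation.
At generation 1 (Nora, Edmund, Winifred, Lydia) there are 4 shares of (1)/4 = 1/4 each.
Living: Nora and Edmund — each takes 1/4.
Deceased: Winifred and Lydia. Their combined 1/2 is pooled and carried to generation 2.
At generation 2 (Beatrice, Tessa, George, Albert, Quentin, Judith) there are 6 shares of (1/2)/6 = 1/12 each.
Living: Beatrice, Tessa, Albert, and Judith — each takes 1/12.
Deceased: George and Quentin. Their combined 1/6 is pooled and carried to generation 3.
At generation 3 (Oliver, Victor, Fiona, Charles, Kenneth, Rose, Harriet) there are 7 shares of (1/6)/7 = 1/42 each.
Living: Oliver, Victor, Fiona, Charles, Rose, and Harriet — each takes 1/42.
Deceased: Kenneth. That 1/42 share is carried to generation 4.
At generation 4 (Samuel, Isaac, Diana) there are 3 shares of (1/42)/3 = 1/126 each.
Living: Samuel, Isaac, and Diana — each takes 1/126.

Albert 1/12; Beatrice 1/12; Charles 1/42; Diana 1/126; Edmund 1/4; Fiona 1/42; Harriet 1/42; Isaac 1/126; Judith 1/12; Nora 1/4; Oliver 1/42; Rose 1/42; Samuel 1/126; Tessa 1/12; Victor 1/42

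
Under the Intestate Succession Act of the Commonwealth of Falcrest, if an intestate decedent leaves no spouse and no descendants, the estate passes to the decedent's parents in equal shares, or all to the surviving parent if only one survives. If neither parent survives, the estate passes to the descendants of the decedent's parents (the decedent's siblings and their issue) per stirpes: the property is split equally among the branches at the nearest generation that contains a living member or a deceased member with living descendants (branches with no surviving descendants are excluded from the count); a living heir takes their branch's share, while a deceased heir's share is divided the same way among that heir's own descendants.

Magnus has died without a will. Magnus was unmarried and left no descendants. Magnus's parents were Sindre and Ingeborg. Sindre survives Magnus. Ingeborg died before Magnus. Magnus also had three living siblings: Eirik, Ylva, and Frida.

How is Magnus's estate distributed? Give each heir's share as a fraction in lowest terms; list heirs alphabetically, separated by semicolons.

Only one parent, Sindre, survives, so Sindre takes the entire estate. The siblings take nothing because a surviving parent has priority.

Sindre 1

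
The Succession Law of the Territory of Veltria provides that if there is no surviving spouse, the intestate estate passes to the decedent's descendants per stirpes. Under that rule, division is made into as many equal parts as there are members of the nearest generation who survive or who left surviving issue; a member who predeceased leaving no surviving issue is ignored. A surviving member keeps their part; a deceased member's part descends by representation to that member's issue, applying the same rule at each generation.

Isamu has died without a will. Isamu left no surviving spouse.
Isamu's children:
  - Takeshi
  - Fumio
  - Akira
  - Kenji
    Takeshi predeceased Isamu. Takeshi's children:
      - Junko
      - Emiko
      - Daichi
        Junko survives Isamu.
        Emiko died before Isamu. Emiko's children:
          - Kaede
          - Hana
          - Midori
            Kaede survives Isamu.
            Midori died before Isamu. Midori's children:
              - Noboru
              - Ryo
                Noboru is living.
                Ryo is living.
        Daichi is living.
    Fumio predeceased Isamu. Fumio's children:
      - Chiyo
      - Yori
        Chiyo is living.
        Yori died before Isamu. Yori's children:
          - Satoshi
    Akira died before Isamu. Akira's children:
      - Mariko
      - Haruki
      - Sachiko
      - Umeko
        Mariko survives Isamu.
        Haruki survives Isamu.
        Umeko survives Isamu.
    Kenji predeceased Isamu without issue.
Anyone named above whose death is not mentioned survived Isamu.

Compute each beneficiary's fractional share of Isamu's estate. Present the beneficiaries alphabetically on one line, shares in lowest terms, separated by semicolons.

Chiyo 1/6; Daichi 1/9; Hana 1/27; Haruki 1/12; Junko 1/9; Kaede 1/27; Mariko 1/12; Noboru 1/54; Ryo 1/54; Sachiko 1/12; Satoshi 1/6; Umeko 1/12

There is no surviving spouse, so the entire estate passes to Isamu's descendants per stirpes.
Kenji left no surviving issue, so that branch lapses and is disregarded.
The estate is divided into 3 equal shares of 1/3 among Takeshi, Fumio, Akira.
Takeshi predeceased; the 1/3 allotted to Takeshi's branch passes to Takeshi's issue by representation.
The 1/3 is divided into 3 equal shares of 1/9 among Junko, Emiko, Daichi.
Junko is living and takes 1/9.
Emiko predeceased; the 1/9 allotted to Emiko's branch passes to Emiko's issue by representation.
The 1/9 is divided into 3 equal shares of 1/27 among Kaede, Hana, Midori.
Kaede is living and takes 1/27.
Hana is living and takes 1/27.
Midori predeceased; the 1/27 allotted to Midori's branch passes to Midori's issue by representation.
The 1/27 is divided into 2 equal shares of 1/54 among Noboru, Ryo.
Noboru is living and takes 1/54.
Ryo is living and takes 1/54.
Daichi is living and takes 1/9.
Fumio predeceased; the 1/3 allotted to Fumio's branch passes to Fumio's issue by representation.
The 1/3 is divided into 2 equal shares of 1/6 among Chiyo, Yori.
Chiyo is living and takes 1/6.
Yori predeceased; the 1/6 allotted to Yori's branch passes to Yori's issue by representation.
Satoshi is the sole taker at this level and receives the full 1/6.
Akira predeceased; the 1/3 allotted to Akira's branch passes to Akira's issue by representation.
The 1/3 is divided into 4 equal shares of 1/12 among Mariko, Haruki, Sachiko, Umeko.
Mariko is living and takes 1/12.
Haruki is living and takes 1/12.
Sachiko is living and takes 1/12.
Umeko is living and takes 1/12.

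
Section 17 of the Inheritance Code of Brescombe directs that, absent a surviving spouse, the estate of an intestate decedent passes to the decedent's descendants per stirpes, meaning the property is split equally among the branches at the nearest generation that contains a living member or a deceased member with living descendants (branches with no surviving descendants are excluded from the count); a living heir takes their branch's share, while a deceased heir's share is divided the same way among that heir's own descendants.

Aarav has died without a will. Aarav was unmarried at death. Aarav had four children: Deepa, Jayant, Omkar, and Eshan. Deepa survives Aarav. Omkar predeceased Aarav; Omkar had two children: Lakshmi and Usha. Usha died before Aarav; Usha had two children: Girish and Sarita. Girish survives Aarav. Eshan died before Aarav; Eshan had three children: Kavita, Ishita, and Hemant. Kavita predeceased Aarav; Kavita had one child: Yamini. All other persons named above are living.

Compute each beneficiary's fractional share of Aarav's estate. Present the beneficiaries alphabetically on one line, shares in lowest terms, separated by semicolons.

There is no surviving spouse, so the entire estate passes to Aarav's descendants per stirpes.
The estate is divided into 4 equal shares of 1/4 among Deepa, Jayant, Omkar, Eshan.
Deepa is living and takes 1/4.
Jayant is living and takes 1/4.
Omkar predeceased; the 1/4 allotted to Omkar's branch passes to Omkar's issue by representation.
The 1/4 is divided into 2 equal shares of 1/8 among Lakshmi, Usha.
Lakshmi is living and takes 1/8.
Usha predeceased; the 1/8 allotted to Usha's branch passes to Usha's issue by representation.
The 1/8 is divided into 2 equal shares of 1/16 among Girish, Sarita.
Girish is living and takes 1/16.
Sarita is living and takes 1/16.
Eshan predeceased; the 1/4 allotted to Eshan's branch passes to Eshan's issue by representation.
The 1/4 is divided into 3 equal shares of 1/12 among Kavita, Ishita, Hemant.
Kavita predeceased; the 1/12 allotted to Kavita's branch passes to Kavita's issue by representation.
Yamini is the sole taker at this level and receives the full 1/12.
Ishita is living and takes 1/12.
Hemant is living and takes 1/12.

Deepa 1/4; Girish 1/16; Hemant 1/12; Ishita 1/12; Jayant 1/4; Lakshmi 1/8; Sarita 1/16; Yamini 1/12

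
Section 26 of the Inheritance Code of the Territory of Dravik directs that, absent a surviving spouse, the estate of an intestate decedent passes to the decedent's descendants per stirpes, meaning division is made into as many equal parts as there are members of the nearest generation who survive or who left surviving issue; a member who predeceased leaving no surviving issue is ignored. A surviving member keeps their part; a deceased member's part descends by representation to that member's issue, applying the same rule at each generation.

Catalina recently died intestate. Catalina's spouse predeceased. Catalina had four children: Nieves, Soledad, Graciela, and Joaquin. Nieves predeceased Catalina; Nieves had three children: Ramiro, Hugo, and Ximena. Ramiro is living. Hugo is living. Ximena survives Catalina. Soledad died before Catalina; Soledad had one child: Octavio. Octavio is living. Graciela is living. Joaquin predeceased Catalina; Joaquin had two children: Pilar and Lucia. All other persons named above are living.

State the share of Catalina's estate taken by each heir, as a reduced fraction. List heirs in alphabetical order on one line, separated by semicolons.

Graciela 1/4; Hugo 1/12; Lucia 1/8; Octavio 1/4; Pilar 1/8; Ramiro 1/12; Ximena 1/12

There is no surviving spouse, so the entire estate passes to Catalina's descendants per stirpes.
The estate is divided into 4 equal shares of 1/4 among Nieves, Soledad, Graciela, Joaquin.
Nieves predeceased; the 1/4 allotted to Nieves's branch passes to Nieves's issue by representation.
The 1/4 is divided into 3 equal shares of 1/12 among Ramiro, Hugo, Ximena.
Ramiro is living and takes 1/12.
Hugo is living and takes 1/12.
Ximena is living and takes 1/12.
Soledad predeceased; the 1/4 allotted to Soledad's branch passes to Soledad's issue by representation.
Octavio is the sole taker at this level and receives the full 1/4.
Graciela is living and takes 1/4.
Joaquin predeceased; the 1/4 allotted to Joaquin's branch passes to Joaquin's issue by representation.
The 1/4 is divided into 2 equal shares of 1/8 among Pilar, Lucia.
Pilar is living and takes 1/8.
Lucia is living and takes 1/8.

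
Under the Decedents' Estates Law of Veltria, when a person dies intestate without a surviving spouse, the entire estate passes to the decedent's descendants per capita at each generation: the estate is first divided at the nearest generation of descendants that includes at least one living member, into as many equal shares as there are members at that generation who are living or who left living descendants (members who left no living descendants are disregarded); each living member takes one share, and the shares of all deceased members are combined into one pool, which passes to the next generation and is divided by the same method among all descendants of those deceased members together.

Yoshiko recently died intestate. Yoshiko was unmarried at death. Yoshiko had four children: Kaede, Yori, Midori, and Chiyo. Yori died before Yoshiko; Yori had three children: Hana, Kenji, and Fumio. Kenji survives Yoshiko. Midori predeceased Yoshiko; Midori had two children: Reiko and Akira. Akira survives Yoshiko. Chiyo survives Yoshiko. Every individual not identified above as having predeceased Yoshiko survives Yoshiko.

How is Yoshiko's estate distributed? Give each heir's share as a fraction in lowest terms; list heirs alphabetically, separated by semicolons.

There is no surviving spouse, so the entire estate passes to Yoshiko's descendants per capita at each generation.
At generation 1 (Kaede, Yori, Midori, Chiyo) there are 4 shares of (1)/4 = 1/4 each.
Living: Kaede and Chiyo — each takes 1/4.
Deceased: Yori and Midori. Their combined 1/2 is pooled and carried to generation 2.
At generation 2 (Hana, Kenji, Fumio, Reiko, Akira) there are 5 shares of (1/2)/5 = 1/10 each.
Living: Hana, Kenji, Fumio, Reiko, and Akira — each takes 1/10.

Akira 1/10; Chiyo 1/4; Fumio 1/10; Hana 1/10; Kaede 1/4; Kenji 1/10; Reiko 1/10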